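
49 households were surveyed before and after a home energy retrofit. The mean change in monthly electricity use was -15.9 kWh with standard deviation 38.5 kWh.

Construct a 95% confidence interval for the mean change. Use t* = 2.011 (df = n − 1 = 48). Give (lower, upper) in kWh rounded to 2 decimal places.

This is a matched-pairs design, so SE = s_d/√n = 38.5/√49 = 5.5000.
Margin = 2.011 × 5.5000 = 11.0605; the interval is -15.9 ± 11.0605 = (-26.96, -4.84).

(-26.96, -4.84)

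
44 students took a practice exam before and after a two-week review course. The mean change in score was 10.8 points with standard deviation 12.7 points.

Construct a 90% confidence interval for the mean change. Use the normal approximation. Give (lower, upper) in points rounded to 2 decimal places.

(7.65, 13.95)

Paired design: SE = s_d/√n = 12.7/√44 = 1.9146.
z* = 1.645; margin of error = 1.645 × 1.9146 = 3.1495.
10.8 ± 3.1495 → (7.65, 13.95).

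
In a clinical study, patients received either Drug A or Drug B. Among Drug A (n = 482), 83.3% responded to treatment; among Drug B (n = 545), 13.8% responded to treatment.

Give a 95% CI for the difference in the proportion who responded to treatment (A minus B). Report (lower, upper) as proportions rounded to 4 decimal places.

Each SE is √(p̂(1−p̂)/n): √(0.8330·0.1670/482) = 0.01699 and √(0.1380·0.8620/545) = 0.01477.
SE(p̂₁ − p̂₂) = √(SE₁² + SE₂²) = √(0.0002886601 + 0.0002181529) = 0.02251, since the two samples are independent.
At 95% confidence z* = 1.960; margin = 1.960 × 0.02251 = 0.04412.
The difference is 0.8330 − 0.1380 = 0.6950, so the interval is 0.6950 ± 0.04412 = (0.6509, 0.7391).

(0.6509, 0.7391)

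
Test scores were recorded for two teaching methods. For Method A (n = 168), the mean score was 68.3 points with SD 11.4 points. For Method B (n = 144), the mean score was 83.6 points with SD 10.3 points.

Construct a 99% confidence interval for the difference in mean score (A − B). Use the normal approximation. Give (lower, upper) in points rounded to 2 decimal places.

SE₁ = s₁/√n₁ = 11.4/√168 = 0.8795; SE₂ = 10.3/√144 = 0.8583.
Independent samples, unequal variances: SE_diff = √(SE₁² + SE₂²) = √(0.77352025 + 0.73667889) = 1.2289.
z* = 2.576, so margin of error = 2.576 × 1.2289 = 3.1656.
Difference in means = 68.3 − 83.6 = -15.3000.
-15.3000 ± 3.1656 → (-18.47, -12.13).

(-18.47, -12.13)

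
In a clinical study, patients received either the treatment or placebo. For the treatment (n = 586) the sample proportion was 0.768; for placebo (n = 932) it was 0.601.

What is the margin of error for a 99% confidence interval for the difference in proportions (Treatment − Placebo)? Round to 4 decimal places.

0.0610

Each SE is √(p̂(1−p̂)/n): √(0.7680·0.2320/586) = 0.01744 and √(0.6010·0.3990/932) = 0.01604.
SE(p̂₁ − p̂₂) = √(SE₁² + SE₂²) = √(0.0003041536 + 0.0002572816) = 0.02369, since the two samples are independent.
At 99% confidence z* = 2.576; margin = 2.576 × 0.02369 = 0.06103.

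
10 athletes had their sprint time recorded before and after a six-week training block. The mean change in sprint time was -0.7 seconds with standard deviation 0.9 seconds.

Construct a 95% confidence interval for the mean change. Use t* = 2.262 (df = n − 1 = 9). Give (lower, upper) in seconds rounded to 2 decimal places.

Paired design: SE = s_d/√n = 0.9/√10 = 0.2846.
t* = 2.262; margin of error = 2.262 × 0.2846 = 0.6438.
-0.7 ± 0.6438 → (-1.34, -0.06).

(-1.34, -0.06)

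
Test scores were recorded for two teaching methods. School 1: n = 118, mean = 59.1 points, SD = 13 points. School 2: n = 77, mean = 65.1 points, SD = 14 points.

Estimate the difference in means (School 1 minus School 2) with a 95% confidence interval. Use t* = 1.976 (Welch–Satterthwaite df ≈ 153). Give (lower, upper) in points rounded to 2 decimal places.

(-9.94, -2.06)

Standard errors of each mean: 13/√118 = 1.1967 and 14/√77 = 1.5954.
SE(x̄₁ − x̄₂) = √(1.1967² + 1.5954²) = 1.9943 for independent samples with unequal variances.
With t* = 1.976, the margin is 1.976 × 1.9943 = 3.9407.
x̄₁ − x̄₂ = 59.1 − 65.1 = -6.0000; the interval is -6.0000 ± 3.9407 = (-9.94, -2.06).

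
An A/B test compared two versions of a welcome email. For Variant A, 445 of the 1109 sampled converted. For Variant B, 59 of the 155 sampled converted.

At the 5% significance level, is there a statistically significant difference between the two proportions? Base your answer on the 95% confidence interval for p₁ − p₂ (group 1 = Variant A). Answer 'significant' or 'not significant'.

not significant

p̂₁ = 445/1109 = 0.4013 and p̂₂ = 59/155 = 0.3806.
SE₁ = √(p̂₁(1−p̂₁)/n₁) = √(0.4013·0.5987/1109) = 0.01472; SE₂ = √(0.3806·0.6194/155) = 0.03900.
Independent samples: SE of the difference = √(SE₁² + SE₂²) = √(0.0002166784 + 0.001521) = 0.04169.
z* for 95% confidence is 1.960, so the margin of error is 1.960 × 0.04169 = 0.08171.
Point estimate p̂₁ − p̂₂ = 0.4013 − 0.3806 = 0.0207.
0.0207 ± 0.08171 → (-0.06101, 0.10241).
The interval (-0.06101, 0.10241) contains 0, so the difference is not significant.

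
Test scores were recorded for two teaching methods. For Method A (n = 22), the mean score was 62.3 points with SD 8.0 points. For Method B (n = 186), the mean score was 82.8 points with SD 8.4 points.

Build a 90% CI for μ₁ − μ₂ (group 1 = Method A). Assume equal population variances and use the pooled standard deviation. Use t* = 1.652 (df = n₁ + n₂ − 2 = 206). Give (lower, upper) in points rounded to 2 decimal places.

(-23.61, -17.39)

Pooled variance s_p² = [21·8.0² + 185·8.4²] / (22+186−2) = 69.8913, so s_p = 8.3601.
SE_diff = s_p·√(1/n₁ + 1/n₂) = 8.3601·√(1/22 + 1/186) = 1.8848.
t* = 1.652; margin = 1.652 × 1.8848 = 3.1137.
Difference = 62.3 − 82.8 = -20.5000.
-20.5000 ± 3.1137 → (-23.61, -17.39).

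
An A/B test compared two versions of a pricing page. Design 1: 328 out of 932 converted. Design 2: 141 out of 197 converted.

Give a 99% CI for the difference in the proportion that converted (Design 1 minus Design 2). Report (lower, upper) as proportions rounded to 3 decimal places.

First, p̂₁ = 328/932 = 0.3519; p̂₂ = 141/197 = 0.7157.
The two standard errors are √(0.3519×0.6481/932) = 0.01564 and √(0.7157×0.2843/197) = 0.03214.
Because the samples are independent, SE_diff = √(0.01564² + 0.03214²) = 0.03574.
Using z* = 2.576 for 99%, ME = 2.576 × 0.03574 = 0.09207.
p̂₁ − p̂₂ = -0.3638; interval -0.3638 ± 0.09207 gives (-0.456, -0.272).

(-0.456, -0.272)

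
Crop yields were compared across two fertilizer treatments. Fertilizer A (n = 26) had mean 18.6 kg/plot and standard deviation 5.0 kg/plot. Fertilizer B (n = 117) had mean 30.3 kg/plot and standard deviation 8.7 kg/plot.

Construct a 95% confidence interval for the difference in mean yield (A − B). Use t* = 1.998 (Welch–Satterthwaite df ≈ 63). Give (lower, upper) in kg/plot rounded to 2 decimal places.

SE₁ = s₁/√n₁ = 5.0/√26 = 0.9806; SE₂ = 8.7/√117 = 0.8043.
Independent samples, unequal variances: SE_diff = √(SE₁² + SE₂²) = √(0.96157636 + 0.64689849) = 1.2683.
t* = 1.998, so margin of error = 1.998 × 1.2683 = 2.5341.
Difference in means = 18.6 − 30.3 = -11.7000.
-11.7000 ± 2.5341 → (-14.23, -9.17).

(-14.23, -9.17)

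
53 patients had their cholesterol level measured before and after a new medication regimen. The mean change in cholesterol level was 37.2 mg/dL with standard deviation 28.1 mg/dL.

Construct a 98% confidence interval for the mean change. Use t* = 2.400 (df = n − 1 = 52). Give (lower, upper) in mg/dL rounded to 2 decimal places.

Paired design: SE = s_d/√n = 28.1/√53 = 3.8598.
t* = 2.400; margin of error = 2.400 × 3.8598 = 9.2635.
37.2 ± 9.2635 → (27.94, 46.46).

(27.94, 46.46)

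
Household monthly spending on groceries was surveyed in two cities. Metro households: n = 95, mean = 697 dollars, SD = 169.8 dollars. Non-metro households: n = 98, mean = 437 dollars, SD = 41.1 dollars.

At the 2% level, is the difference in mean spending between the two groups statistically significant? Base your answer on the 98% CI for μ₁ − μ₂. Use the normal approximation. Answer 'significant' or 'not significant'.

significant

Per-group SEs: s₁/√n₁ = 169.8/√95 = 17.4211, s₂/√n₂ = 41.1/√98 = 4.1517.
Unpooled SE of the difference: √(303.49472521 + 17.23661289) = 17.9090.
Margin of error = z* · SE = 2.326 × 17.9090 = 41.6563.
x̄₁ − x̄₂ = 697 − 437 = 260.0000.
CI: 260.0000 ± 41.6563 = (218.3437, 301.6563).
The interval (218.3437, 301.6563) does not contain 0, so the difference is significant.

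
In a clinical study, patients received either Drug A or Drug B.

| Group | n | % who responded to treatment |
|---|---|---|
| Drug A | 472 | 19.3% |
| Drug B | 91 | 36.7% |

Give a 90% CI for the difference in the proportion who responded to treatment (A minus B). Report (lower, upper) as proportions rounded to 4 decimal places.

(-0.2623, -0.0857)

Each SE is √(p̂(1−p̂)/n): √(0.1930·0.8070/472) = 0.01817 and √(0.3670·0.6330/91) = 0.05053.
SE(p̂₁ − p̂₂) = √(SE₁² + SE₂²) = √(0.0003301489 + 0.0025532809) = 0.05370, since the two samples are independent.
At 90% confidence z* = 1.645; margin = 1.645 × 0.05370 = 0.08834.
The difference is 0.1930 − 0.3670 = -0.1740, so the interval is -0.1740 ± 0.08834 = (-0.2623, -0.0857).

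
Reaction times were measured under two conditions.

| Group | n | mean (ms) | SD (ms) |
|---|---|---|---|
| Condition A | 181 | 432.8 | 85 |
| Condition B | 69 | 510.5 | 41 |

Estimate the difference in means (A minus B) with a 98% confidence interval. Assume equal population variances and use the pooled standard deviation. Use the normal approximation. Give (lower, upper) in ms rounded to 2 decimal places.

Pooled variance s_p² = [180·85² + 68·41²] / (181+69−2) = 5704.8710, so s_p = 75.5306.
SE_diff = s_p·√(1/n₁ + 1/n₂) = 75.5306·√(1/181 + 1/69) = 10.6863.
z* = 2.326; margin = 2.326 × 10.6863 = 24.8563.
Difference = 432.8 − 510.5 = -77.7000.
-77.7000 ± 24.8563 → (-102.56, -52.84).

(-102.56, -52.84)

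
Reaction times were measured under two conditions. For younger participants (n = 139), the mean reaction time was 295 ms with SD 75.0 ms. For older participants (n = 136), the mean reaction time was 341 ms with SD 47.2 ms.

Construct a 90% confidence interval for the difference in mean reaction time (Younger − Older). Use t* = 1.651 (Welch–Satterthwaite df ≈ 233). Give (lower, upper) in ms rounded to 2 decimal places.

(-58.45, -33.55)

SE₁ = s₁/√n₁ = 75.0/√139 = 6.3614; SE₂ = 47.2/√136 = 4.0474.
Independent samples, unequal variances: SE_diff = √(SE₁² + SE₂²) = √(40.46740996 + 16.38144676) = 7.5398.
t* = 1.651, so margin of error = 1.651 × 7.5398 = 12.4482.
Difference in means = 295 − 341 = -46.0000.
-46.0000 ± 12.4482 → (-58.45, -33.55).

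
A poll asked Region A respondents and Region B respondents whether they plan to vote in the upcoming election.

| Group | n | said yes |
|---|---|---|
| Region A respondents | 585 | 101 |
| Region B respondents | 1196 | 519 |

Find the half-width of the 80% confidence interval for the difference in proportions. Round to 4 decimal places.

First, p̂₁ = 101/585 = 0.1726; p̂₂ = 519/1196 = 0.4339.
The two standard errors are √(0.1726×0.8274/585) = 0.01562 and √(0.4339×0.5661/1196) = 0.01433.
Because the samples are independent, SE_diff = √(0.01562² + 0.01433²) = 0.02120.
Using z* = 1.282 for 80%, ME = 1.282 × 0.02120 = 0.02718.

0.0272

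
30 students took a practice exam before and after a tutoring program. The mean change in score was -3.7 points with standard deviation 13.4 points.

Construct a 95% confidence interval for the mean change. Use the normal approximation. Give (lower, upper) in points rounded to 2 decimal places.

(-8.50, 1.10)

This is a matched-pairs design, so SE = s_d/√n = 13.4/√30 = 2.4465.
Margin = 1.960 × 2.4465 = 4.7951; the interval is -3.7 ± 4.7951 = (-8.50, 1.10).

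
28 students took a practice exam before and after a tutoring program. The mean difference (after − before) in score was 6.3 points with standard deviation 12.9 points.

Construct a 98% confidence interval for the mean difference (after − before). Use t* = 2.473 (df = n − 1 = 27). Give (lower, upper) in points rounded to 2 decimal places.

Paired design: SE = s_d/√n = 12.9/√28 = 2.4379.
t* = 2.473; margin of error = 2.473 × 2.4379 = 6.0289.
6.3 ± 6.0289 → (0.27, 12.33).

(0.27, 12.33)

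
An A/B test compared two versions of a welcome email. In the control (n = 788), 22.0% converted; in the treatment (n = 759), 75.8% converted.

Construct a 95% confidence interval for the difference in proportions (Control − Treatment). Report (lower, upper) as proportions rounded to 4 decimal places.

SE₁ = √(p̂₁(1−p̂₁)/n₁) = √(0.2200·0.7800/788) = 0.01476; SE₂ = √(0.7580·0.2420/759) = 0.01555.
Independent samples: SE of the difference = √(SE₁² + SE₂²) = √(0.0002178576 + 0.0002418025) = 0.02144.
z* for 95% confidence is 1.960, so the margin of error is 1.960 × 0.02144 = 0.04202.
Point estimate p̂₁ − p̂₂ = 0.2200 − 0.7580 = -0.5380.
-0.5380 ± 0.04202 → (-0.5800, -0.4960).

(-0.5800, -0.4960)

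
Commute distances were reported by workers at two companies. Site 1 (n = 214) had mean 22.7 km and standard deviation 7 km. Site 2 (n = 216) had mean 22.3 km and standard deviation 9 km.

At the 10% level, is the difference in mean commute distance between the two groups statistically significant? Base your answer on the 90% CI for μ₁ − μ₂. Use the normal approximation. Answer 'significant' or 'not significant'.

not significant

Per-group SEs: s₁/√n₁ = 7/√214 = 0.4785, s₂/√n₂ = 9/√216 = 0.6124.
Unpooled SE of the difference: √(0.22896225 + 0.37503376) = 0.7772.
Margin of error = z* · SE = 1.645 × 0.7772 = 1.2785.
x̄₁ − x̄₂ = 22.7 − 22.3 = 0.4000.
CI: 0.4000 ± 1.2785 = (-0.8785, 1.6785).
The interval (-0.8785, 1.6785) contains 0, so the difference is not significant.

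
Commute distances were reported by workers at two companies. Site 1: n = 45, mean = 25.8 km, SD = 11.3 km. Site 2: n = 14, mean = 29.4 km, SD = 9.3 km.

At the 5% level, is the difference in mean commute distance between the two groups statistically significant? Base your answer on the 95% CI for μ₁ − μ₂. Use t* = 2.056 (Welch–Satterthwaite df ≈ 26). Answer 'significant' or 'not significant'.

not significant

Standard errors of each mean: 11.3/√45 = 1.6845 and 9.3/√14 = 2.4855.
SE(x̄₁ − x̄₂) = √(1.6845² + 2.4855²) = 3.0025 for independent samples with unequal variances.
With t* = 2.056, the margin is 2.056 × 3.0025 = 6.1731.
x̄₁ − x̄₂ = 25.8 − 29.4 = -3.6000; the interval is -3.6000 ± 6.1731 = (-9.7731, 2.5731).
The interval (-9.7731, 2.5731) contains 0, so the difference is not significant.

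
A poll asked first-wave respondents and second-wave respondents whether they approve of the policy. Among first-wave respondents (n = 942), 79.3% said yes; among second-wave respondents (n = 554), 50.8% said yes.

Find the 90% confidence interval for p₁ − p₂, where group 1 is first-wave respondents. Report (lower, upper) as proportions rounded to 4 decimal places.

(0.2439, 0.3261)

SE₁ = √(p̂₁(1−p̂₁)/n₁) = √(0.7930·0.2070/942) = 0.01320; SE₂ = √(0.5080·0.4920/554) = 0.02124.
Independent samples: SE of the difference = √(SE₁² + SE₂²) = √(0.00017424 + 0.0004511376) = 0.02501.
z* for 90% confidence is 1.645, so the margin of error is 1.645 × 0.02501 = 0.04114.
Point estimate p̂₁ − p̂₂ = 0.7930 − 0.5080 = 0.2850.
0.2850 ± 0.04114 → (0.2439, 0.3261).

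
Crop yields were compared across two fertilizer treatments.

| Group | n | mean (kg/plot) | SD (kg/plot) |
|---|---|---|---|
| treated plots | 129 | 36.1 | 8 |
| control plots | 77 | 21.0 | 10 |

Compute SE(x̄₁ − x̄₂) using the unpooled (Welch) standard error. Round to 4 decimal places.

SE₁ = s₁/√n₁ = 8/√129 = 0.7044; SE₂ = 10/√77 = 1.1396.
Independent samples, unequal variances: SE_diff = √(SE₁² + SE₂²) = √(0.49617936 + 1.29868816) = 1.3397.

1.3397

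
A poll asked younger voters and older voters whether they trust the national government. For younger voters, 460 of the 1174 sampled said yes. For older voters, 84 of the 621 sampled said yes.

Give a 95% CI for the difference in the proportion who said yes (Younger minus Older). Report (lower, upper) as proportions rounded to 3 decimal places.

(0.218, 0.295)

Sample proportions: 460/1174 = 0.3918, 84/621 = 0.1353.
Each SE is √(p̂(1−p̂)/n): √(0.3918·0.6082/1174) = 0.01425 and √(0.1353·0.8647/621) = 0.01373.
SE(p̂₁ − p̂₂) = √(SE₁² + SE₂²) = √(0.0002030625 + 0.0001885129) = 0.01979, since the two samples are independent.
At 95% confidence z* = 1.960; margin = 1.960 × 0.01979 = 0.03879.
The difference is 0.3918 − 0.1353 = 0.2565, so the interval is 0.2565 ± 0.03879 = (0.218, 0.295).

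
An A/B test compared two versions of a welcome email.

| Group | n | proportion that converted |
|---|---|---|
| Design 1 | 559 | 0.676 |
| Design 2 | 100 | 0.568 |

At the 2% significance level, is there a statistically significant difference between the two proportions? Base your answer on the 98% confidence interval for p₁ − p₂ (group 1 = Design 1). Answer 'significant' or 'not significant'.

The two standard errors are √(0.6760×0.3240/559) = 0.01979 and √(0.5680×0.4320/100) = 0.04954.
Because the samples are independent, SE_diff = √(0.01979² + 0.04954²) = 0.05335.
Using z* = 2.326 for 98%, ME = 2.326 × 0.05335 = 0.12409.
p̂₁ − p̂₂ = 0.1080; interval 0.1080 ± 0.12409 gives (-0.01609, 0.23209).
The interval (-0.01609, 0.23209) contains 0, so the difference is not significant.

not significant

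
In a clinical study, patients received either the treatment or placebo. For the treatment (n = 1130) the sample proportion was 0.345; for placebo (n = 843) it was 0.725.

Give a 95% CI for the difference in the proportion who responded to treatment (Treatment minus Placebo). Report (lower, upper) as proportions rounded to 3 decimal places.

(-0.421, -0.339)

Each SE is √(p̂(1−p̂)/n): √(0.3450·0.6550/1130) = 0.01414 and √(0.7250·0.2750/843) = 0.01538.
SE(p̂₁ − p̂₂) = √(SE₁² + SE₂²) = √(0.0001999396 + 0.0002365444) = 0.02089, since the two samples are independent.
At 95% confidence z* = 1.960; margin = 1.960 × 0.02089 = 0.04094.
The difference is 0.3450 − 0.7250 = -0.3800, so the interval is -0.3800 ± 0.04094 = (-0.421, -0.339).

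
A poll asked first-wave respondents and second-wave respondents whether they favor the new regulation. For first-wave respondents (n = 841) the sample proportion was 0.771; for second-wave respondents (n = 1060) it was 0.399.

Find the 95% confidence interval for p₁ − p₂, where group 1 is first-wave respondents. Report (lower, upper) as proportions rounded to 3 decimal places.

(0.331, 0.413)

SE₁ = √(p̂₁(1−p̂₁)/n₁) = √(0.7710·0.2290/841) = 0.01449; SE₂ = √(0.3990·0.6010/1060) = 0.01504.
Independent samples: SE of the difference = √(SE₁² + SE₂²) = √(0.0002099601 + 0.0002262016) = 0.02088.
z* for 95% confidence is 1.960, so the margin of error is 1.960 × 0.02088 = 0.04092.
Point estimate p̂₁ − p̂₂ = 0.7710 − 0.3990 = 0.3720.
0.3720 ± 0.04092 → (0.331, 0.413).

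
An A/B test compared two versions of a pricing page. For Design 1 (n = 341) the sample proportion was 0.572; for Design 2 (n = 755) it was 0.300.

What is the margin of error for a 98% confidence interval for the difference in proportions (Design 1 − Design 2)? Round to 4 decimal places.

Each SE is √(p̂(1−p̂)/n): √(0.5720·0.4280/341) = 0.02679 and √(0.3000·0.7000/755) = 0.01668.
SE(p̂₁ − p̂₂) = √(SE₁² + SE₂²) = √(0.0007177041 + 0.0002782224) = 0.03156, since the two samples are independent.
At 98% confidence z* = 2.326; margin = 2.326 × 0.03156 = 0.07341.

0.0734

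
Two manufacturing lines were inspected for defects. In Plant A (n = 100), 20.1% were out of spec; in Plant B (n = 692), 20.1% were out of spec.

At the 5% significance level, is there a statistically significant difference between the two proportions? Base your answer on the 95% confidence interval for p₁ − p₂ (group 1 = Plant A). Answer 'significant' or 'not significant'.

not significant

The two standard errors are √(0.2010×0.7990/100) = 0.04007 and √(0.2010×0.7990/692) = 0.01523.
Because the samples are independent, SE_diff = √(0.04007² + 0.01523²) = 0.04287.
Using z* = 1.960 for 95%, ME = 1.960 × 0.04287 = 0.08403.
p̂₁ − p̂₂ = 0.0000; interval 0.0000 ± 0.08403 gives (-0.08403, 0.08403).
The interval (-0.08403, 0.08403) contains 0, so the difference is not significant.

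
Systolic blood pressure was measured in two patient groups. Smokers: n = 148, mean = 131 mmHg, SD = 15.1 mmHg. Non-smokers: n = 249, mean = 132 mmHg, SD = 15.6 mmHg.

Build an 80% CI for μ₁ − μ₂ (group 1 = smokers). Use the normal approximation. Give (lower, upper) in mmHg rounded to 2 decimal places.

(-3.03, 1.03)

Standard errors of each mean: 15.1/√148 = 1.2412 and 15.6/√249 = 0.9886.
SE(x̄₁ − x̄₂) = √(1.2412² + 0.9886²) = 1.5868 for independent samples with unequal variances.
With z* = 1.282, the margin is 1.282 × 1.5868 = 2.0343.
x̄₁ − x̄₂ = 131 − 132 = -1.0000; the interval is -1.0000 ± 2.0343 = (-3.03, 1.03).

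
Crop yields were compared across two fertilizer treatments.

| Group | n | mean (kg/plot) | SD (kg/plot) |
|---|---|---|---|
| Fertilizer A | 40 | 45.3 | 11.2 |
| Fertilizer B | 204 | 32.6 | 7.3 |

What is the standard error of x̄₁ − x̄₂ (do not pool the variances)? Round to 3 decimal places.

1.843

Standard errors of each mean: 11.2/√40 = 1.7709 and 7.3/√204 = 0.5111.
SE(x̄₁ − x̄₂) = √(1.7709² + 0.5111²) = 1.8432 for independent samples with unequal variances.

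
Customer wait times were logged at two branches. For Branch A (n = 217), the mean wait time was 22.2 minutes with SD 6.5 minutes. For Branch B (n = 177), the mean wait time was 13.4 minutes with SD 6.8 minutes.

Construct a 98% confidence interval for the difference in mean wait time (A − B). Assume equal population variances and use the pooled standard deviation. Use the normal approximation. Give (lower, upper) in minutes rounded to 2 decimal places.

Pooled variance s_p² = [216·6.5² + 176·6.8²] / (217+177−2) = 44.0414, so s_p = 6.6364.
SE_diff = s_p·√(1/n₁ + 1/n₂) = 6.6364·√(1/217 + 1/177) = 0.6721.
z* = 2.326; margin = 2.326 × 0.6721 = 1.5633.
Difference = 22.2 − 13.4 = 8.8000.
8.8000 ± 1.5633 → (7.24, 10.36).

(7.24, 10.36)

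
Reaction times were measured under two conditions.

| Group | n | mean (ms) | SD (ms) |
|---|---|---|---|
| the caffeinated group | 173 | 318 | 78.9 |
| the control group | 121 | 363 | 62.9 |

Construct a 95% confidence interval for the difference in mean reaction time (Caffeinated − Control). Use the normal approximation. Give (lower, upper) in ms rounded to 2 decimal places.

Per-group SEs: s₁/√n₁ = 78.9/√173 = 5.9987, s₂/√n₂ = 62.9/√121 = 5.7182.
Unpooled SE of the difference: √(35.98440169 + 32.69781124) = 8.2875.
Margin of error = z* · SE = 1.960 × 8.2875 = 16.2435.
x̄₁ − x̄₂ = 318 − 363 = -45.0000.
CI: -45.0000 ± 16.2435 = (-61.24, -28.76).

(-61.24, -28.76)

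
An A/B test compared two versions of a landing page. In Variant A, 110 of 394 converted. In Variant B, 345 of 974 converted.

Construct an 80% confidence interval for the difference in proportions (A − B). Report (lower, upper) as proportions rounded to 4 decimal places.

First, p̂₁ = 110/394 = 0.2792; p̂₂ = 345/974 = 0.3542.
The two standard errors are √(0.2792×0.7208/394) = 0.02260 and √(0.3542×0.6458/974) = 0.01532.
Because the samples are independent, SE_diff = √(0.02260² + 0.01532²) = 0.02730.
Using z* = 1.282 for 80%, ME = 1.282 × 0.02730 = 0.03500.
p̂₁ − p̂₂ = -0.0750; interval -0.0750 ± 0.03500 gives (-0.1100, -0.0400).

(-0.1100, -0.0400)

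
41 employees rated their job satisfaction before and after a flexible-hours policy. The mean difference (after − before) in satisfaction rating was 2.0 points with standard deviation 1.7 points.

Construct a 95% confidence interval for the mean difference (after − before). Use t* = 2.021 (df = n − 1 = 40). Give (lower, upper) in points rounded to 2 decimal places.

This is a matched-pairs design, so SE = s_d/√n = 1.7/√41 = 0.2655.
Margin = 2.021 × 0.2655 = 0.5366; the interval is 2.0 ± 0.5366 = (1.46, 2.54).

(1.46, 2.54)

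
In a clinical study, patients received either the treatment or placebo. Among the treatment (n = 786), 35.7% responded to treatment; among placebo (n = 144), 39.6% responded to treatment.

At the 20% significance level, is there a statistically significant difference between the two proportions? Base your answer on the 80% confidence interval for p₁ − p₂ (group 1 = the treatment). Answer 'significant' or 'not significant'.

not significant

Each SE is √(p̂(1−p̂)/n): √(0.3570·0.6430/786) = 0.01709 and √(0.3960·0.6040/144) = 0.04076.
SE(p̂₁ − p̂₂) = √(SE₁² + SE₂²) = √(0.0002920681 + 0.0016613776) = 0.04420, since the two samples are independent.
At 80% confidence z* = 1.282; margin = 1.282 × 0.04420 = 0.05666.
The difference is 0.3570 − 0.3960 = -0.0390, so the interval is -0.0390 ± 0.05666 = (-0.09566, 0.01766).
The interval (-0.09566, 0.01766) contains 0, so the difference is not significant.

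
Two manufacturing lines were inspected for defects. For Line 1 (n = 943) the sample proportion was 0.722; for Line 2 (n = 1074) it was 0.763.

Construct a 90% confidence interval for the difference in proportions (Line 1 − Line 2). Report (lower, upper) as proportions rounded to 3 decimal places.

(-0.073, -0.009)

The two standard errors are √(0.7220×0.2780/943) = 0.01459 and √(0.7630×0.2370/1074) = 0.01298.
Because the samples are independent, SE_diff = √(0.01459² + 0.01298²) = 0.01953.
Using z* = 1.645 for 90%, ME = 1.645 × 0.01953 = 0.03213.
p̂₁ − p̂₂ = -0.0410; interval -0.0410 ± 0.03213 gives (-0.073, -0.009).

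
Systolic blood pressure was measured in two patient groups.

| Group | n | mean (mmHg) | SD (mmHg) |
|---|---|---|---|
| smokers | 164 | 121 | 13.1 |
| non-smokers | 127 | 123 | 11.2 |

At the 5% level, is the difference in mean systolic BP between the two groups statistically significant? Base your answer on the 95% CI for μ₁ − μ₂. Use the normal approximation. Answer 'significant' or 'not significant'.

not significant

Standard errors of each mean: 13.1/√164 = 1.0229 and 11.2/√127 = 0.9938.
SE(x̄₁ − x̄₂) = √(1.0229² + 0.9938²) = 1.4262 for independent samples with unequal variances.
With z* = 1.960, the margin is 1.960 × 1.4262 = 2.7954.
x̄₁ − x̄₂ = 121 − 123 = -2.0000; the interval is -2.0000 ± 2.7954 = (-4.7954, 0.7954).
The interval (-4.7954, 0.7954) contains 0, so the difference is not significant.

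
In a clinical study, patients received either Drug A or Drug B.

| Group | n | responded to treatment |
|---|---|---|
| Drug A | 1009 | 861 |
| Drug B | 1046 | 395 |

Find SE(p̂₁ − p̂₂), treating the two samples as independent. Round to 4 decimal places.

Sample proportions: 861/1009 = 0.8533, 395/1046 = 0.3776.
Each SE is √(p̂(1−p̂)/n): √(0.8533·0.1467/1009) = 0.01114 and √(0.3776·0.6224/1046) = 0.01499.
SE(p̂₁ − p̂₂) = √(SE₁² + SE₂²) = √(0.0001240996 + 0.0002247001) = 0.01868, since the two samples are independent.

0.0187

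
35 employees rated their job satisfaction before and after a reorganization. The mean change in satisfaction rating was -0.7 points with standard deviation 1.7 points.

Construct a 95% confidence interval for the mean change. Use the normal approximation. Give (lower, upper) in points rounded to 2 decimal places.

This is a matched-pairs design, so SE = s_d/√n = 1.7/√35 = 0.2874.
Margin = 1.960 × 0.2874 = 0.5633; the interval is -0.7 ± 0.5633 = (-1.26, -0.14).

(-1.26, -0.14)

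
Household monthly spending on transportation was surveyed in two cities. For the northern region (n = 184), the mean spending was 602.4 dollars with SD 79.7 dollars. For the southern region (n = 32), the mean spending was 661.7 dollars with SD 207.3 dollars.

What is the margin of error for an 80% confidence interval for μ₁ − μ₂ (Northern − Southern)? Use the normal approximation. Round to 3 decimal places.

Standard errors of each mean: 79.7/√184 = 5.8756 and 207.3/√32 = 36.6458.
SE(x̄₁ − x̄₂) = √(5.8756² + 36.6458²) = 37.1138 for independent samples with unequal variances.
With z* = 1.282, the margin is 1.282 × 37.1138 = 47.5799.

47.580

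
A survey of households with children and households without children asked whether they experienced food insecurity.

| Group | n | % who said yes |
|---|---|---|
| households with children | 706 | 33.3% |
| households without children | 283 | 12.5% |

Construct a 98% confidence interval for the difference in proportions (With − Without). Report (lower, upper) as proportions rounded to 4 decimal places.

Each SE is √(p̂(1−p̂)/n): √(0.3330·0.6670/706) = 0.01774 and √(0.1250·0.8750/283) = 0.01966.
SE(p̂₁ − p̂₂) = √(SE₁² + SE₂²) = √(0.0003147076 + 0.0003865156) = 0.02648, since the two samples are independent.
At 98% confidence z* = 2.326; margin = 2.326 × 0.02648 = 0.06159.
The difference is 0.3330 − 0.1250 = 0.2080, so the interval is 0.2080 ± 0.06159 = (0.1464, 0.2696).

(0.1464, 0.2696)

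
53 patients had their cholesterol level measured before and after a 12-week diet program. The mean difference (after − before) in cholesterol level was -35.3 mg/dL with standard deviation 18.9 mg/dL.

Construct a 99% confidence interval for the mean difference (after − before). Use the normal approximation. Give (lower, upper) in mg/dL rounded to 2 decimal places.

(-41.99, -28.61)

This is a matched-pairs design, so SE = s_d/√n = 18.9/√53 = 2.5961.
Margin = 2.576 × 2.5961 = 6.6876; the interval is -35.3 ± 6.6876 = (-41.99, -28.61).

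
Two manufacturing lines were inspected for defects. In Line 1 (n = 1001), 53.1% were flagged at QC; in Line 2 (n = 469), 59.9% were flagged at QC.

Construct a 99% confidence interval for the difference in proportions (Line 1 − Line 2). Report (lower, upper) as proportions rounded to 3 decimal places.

The two standard errors are √(0.5310×0.4690/1001) = 0.01577 and √(0.5990×0.4010/469) = 0.02263.
Because the samples are independent, SE_diff = √(0.01577² + 0.02263²) = 0.02758.
Using z* = 2.576 for 99%, ME = 2.576 × 0.02758 = 0.07105.
p̂₁ − p̂₂ = -0.0680; interval -0.0680 ± 0.07105 gives (-0.139, 0.003).

(-0.139, 0.003)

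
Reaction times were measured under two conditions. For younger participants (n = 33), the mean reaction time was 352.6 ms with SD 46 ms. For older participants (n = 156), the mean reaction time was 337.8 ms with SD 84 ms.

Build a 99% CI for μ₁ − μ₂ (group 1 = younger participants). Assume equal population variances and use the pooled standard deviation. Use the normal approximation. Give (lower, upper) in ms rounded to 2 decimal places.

(-24.10, 53.70)

s_p = √[((n₁−1)s₁² + (n₂−1)s₂²)/(n₁+n₂−2)] = √[(32·46² + 155·84²)/187] = 78.8077.
SE = 78.8077·√(1/33 + 1/156) = 15.1001.
With z* = 2.576, margin = 2.576 × 15.1001 = 38.8979.
x̄₁ − x̄₂ = 352.6 − 337.8 = 14.8000; interval 14.8000 ± 38.8979 = (-24.10, 53.70).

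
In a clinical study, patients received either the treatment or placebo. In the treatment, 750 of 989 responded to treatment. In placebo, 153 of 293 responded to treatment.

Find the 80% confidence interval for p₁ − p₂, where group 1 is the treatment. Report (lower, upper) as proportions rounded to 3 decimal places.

(0.195, 0.277)

Sample proportions: 750/989 = 0.7583, 153/293 = 0.5222.
Each SE is √(p̂(1−p̂)/n): √(0.7583·0.2417/989) = 0.01361 and √(0.5222·0.4778/293) = 0.02918.
SE(p̂₁ − p̂₂) = √(SE₁² + SE₂²) = √(0.0001852321 + 0.0008514724) = 0.03220, since the two samples are independent.
At 80% confidence z* = 1.282; margin = 1.282 × 0.03220 = 0.04128.
The difference is 0.7583 − 0.5222 = 0.2361, so the interval is 0.2361 ± 0.04128 = (0.195, 0.277).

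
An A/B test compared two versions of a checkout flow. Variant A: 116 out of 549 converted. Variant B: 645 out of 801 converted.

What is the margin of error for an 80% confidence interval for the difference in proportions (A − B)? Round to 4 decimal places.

0.0286

p̂₁ = 116/549 = 0.2113 and p̂₂ = 645/801 = 0.8052.
SE₁ = √(p̂₁(1−p̂₁)/n₁) = √(0.2113·0.7887/549) = 0.01742; SE₂ = √(0.8052·0.1948/801) = 0.01399.
Independent samples: SE of the difference = √(SE₁² + SE₂²) = √(0.0003034564 + 0.0001957201) = 0.02234.
z* for 80% confidence is 1.282, so the margin of error is 1.282 × 0.02234 = 0.02864.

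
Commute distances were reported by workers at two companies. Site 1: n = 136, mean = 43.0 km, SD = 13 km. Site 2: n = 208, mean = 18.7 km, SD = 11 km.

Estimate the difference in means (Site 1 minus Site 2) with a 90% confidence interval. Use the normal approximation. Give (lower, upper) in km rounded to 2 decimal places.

Standard errors of each mean: 13/√136 = 1.1147 and 11/√208 = 0.7627.
SE(x̄₁ − x̄₂) = √(1.1147² + 0.7627²) = 1.3507 for independent samples with unequal variances.
With z* = 1.645, the margin is 1.645 × 1.3507 = 2.2219.
x̄₁ − x̄₂ = 43.0 − 18.7 = 24.3000; the interval is 24.3000 ± 2.2219 = (22.08, 26.52).

(22.08, 26.52)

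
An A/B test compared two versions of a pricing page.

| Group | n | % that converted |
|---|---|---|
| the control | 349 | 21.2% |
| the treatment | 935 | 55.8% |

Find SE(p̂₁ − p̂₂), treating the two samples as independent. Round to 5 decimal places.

0.02725

The two standard errors are √(0.2120×0.7880/349) = 0.02188 and √(0.5580×0.4420/935) = 0.01624.
Because the samples are independent, SE_diff = √(0.02188² + 0.01624²) = 0.02725.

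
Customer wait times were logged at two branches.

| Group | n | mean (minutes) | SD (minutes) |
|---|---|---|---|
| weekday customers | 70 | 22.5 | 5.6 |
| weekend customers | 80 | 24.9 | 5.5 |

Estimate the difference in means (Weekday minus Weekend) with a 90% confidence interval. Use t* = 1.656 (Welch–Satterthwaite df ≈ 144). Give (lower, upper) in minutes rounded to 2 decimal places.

(-3.91, -0.89)

Per-group SEs: s₁/√n₁ = 5.6/√70 = 0.6693, s₂/√n₂ = 5.5/√80 = 0.6149.
Unpooled SE of the difference: √(0.44796249 + 0.37810201) = 0.9089.
Margin of error = t* · SE = 1.656 × 0.9089 = 1.5051.
x̄₁ − x̄₂ = 22.5 − 24.9 = -2.4000.
CI: -2.4000 ± 1.5051 = (-3.91, -0.89).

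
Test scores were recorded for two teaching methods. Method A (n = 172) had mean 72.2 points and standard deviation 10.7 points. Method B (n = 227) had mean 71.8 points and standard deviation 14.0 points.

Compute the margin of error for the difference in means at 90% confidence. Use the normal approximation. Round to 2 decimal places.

2.03

Per-group SEs: s₁/√n₁ = 10.7/√172 = 0.8159, s₂/√n₂ = 14.0/√227 = 0.9292.
Unpooled SE of the difference: √(0.66569281 + 0.86341264) = 1.2366.
Margin of error = z* · SE = 1.645 × 1.2366 = 2.0342.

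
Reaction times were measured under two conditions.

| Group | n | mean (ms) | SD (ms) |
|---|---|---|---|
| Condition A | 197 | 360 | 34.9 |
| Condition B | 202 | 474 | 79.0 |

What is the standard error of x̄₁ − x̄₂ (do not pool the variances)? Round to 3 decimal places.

SE₁ = s₁/√n₁ = 34.9/√197 = 2.4865; SE₂ = 79.0/√202 = 5.5584.
Independent samples, unequal variances: SE_diff = √(SE₁² + SE₂²) = √(6.18268225 + 30.89581056) = 6.0892.

6.089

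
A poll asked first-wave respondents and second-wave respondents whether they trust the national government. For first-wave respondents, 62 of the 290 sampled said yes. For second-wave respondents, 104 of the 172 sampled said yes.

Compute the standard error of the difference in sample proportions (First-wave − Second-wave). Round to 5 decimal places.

First, p̂₁ = 62/290 = 0.2138; p̂₂ = 104/172 = 0.6047.
The two standard errors are √(0.2138×0.7862/290) = 0.02408 and √(0.6047×0.3953/172) = 0.03728.
Because the samples are independent, SE_diff = √(0.02408² + 0.03728²) = 0.04438.

0.04438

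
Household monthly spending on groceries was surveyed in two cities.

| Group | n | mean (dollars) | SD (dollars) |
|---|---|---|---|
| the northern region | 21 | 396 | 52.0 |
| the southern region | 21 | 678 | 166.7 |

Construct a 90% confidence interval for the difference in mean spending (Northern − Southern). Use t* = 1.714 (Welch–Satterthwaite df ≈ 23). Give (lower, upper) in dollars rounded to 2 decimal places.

Standard errors of each mean: 52.0/√21 = 11.3473 and 166.7/√21 = 36.3769.
SE(x̄₁ − x̄₂) = √(11.3473² + 36.3769²) = 38.1056 for independent samples with unequal variances.
With t* = 1.714, the margin is 1.714 × 38.1056 = 65.3130.
x̄₁ − x̄₂ = 396 − 678 = -282.0000; the interval is -282.0000 ± 65.3130 = (-347.31, -216.69).

(-347.31, -216.69)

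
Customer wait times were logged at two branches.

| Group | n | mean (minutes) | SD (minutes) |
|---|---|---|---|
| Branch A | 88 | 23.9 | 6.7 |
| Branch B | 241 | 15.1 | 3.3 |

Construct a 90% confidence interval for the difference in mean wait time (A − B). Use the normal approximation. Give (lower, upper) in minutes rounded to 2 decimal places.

(7.57, 10.03)

Per-group SEs: s₁/√n₁ = 6.7/√88 = 0.7142, s₂/√n₂ = 3.3/√241 = 0.2126.
Unpooled SE of the difference: √(0.51008164 + 0.04519876) = 0.7452.
Margin of error = z* · SE = 1.645 × 0.7452 = 1.2259.
x̄₁ − x̄₂ = 23.9 − 15.1 = 8.8000.
CI: 8.8000 ± 1.2259 = (7.57, 10.03).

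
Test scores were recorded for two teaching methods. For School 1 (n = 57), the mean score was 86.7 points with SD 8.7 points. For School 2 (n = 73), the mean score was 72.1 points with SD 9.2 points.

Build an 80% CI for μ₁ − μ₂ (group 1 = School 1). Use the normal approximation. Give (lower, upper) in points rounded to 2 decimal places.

SE₁ = s₁/√n₁ = 8.7/√57 = 1.1523; SE₂ = 9.2/√73 = 1.0768.
Independent samples, unequal variances: SE_diff = √(SE₁² + SE₂²) = √(1.32779529 + 1.15949824) = 1.5771.
z* = 1.282, so margin of error = 1.282 × 1.5771 = 2.0218.
Difference in means = 86.7 − 72.1 = 14.6000.
14.6000 ± 2.0218 → (12.58, 16.62).

(12.58, 16.62)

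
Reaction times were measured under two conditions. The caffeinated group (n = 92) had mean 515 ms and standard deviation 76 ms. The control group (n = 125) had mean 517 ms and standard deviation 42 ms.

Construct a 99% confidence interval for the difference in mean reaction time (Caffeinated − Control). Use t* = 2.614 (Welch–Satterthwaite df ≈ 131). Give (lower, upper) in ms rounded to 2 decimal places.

Per-group SEs: s₁/√n₁ = 76/√92 = 7.9235, s₂/√n₂ = 42/√125 = 3.7566.
Unpooled SE of the difference: √(62.78185225 + 14.11204356) = 8.7689.
Margin of error = t* · SE = 2.614 × 8.7689 = 22.9219.
x̄₁ − x̄₂ = 515 − 517 = -2.0000.
CI: -2.0000 ± 22.9219 = (-24.92, 20.92).

(-24.92, 20.92)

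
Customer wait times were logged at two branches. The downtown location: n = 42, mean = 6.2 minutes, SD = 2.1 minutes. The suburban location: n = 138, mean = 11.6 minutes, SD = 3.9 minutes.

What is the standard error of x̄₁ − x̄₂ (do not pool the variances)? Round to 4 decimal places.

Standard errors of each mean: 2.1/√42 = 0.3240 and 3.9/√138 = 0.3320.
SE(x̄₁ − x̄₂) = √(0.3240² + 0.3320²) = 0.4639 for independent samples with unequal variances.

0.4639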